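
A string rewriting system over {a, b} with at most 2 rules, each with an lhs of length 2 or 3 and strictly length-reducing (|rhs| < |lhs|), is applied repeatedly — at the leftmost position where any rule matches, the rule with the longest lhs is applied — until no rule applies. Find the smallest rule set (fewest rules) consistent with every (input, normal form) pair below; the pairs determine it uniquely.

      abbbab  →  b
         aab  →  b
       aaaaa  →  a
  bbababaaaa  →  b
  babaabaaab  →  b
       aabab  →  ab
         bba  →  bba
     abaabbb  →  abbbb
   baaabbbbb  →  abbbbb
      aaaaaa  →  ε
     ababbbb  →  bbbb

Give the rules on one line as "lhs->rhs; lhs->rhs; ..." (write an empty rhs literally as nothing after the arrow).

aa->; bab->ab

  | abbbab => abbab => abab => aab => b
  | aab => b
  | aaaaa => aaa => a
  | bbababaaaa => bababaaaa => ababaaaa => aabaaaa => baaaa => baa => b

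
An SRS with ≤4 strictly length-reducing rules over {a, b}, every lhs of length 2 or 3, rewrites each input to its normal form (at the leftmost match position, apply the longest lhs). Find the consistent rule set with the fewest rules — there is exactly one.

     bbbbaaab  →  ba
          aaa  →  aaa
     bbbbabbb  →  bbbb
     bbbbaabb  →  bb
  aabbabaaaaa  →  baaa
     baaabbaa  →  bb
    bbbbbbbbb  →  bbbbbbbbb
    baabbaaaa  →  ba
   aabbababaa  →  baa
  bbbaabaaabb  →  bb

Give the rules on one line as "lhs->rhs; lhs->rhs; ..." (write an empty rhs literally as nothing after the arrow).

  | bbbbaaab => bbabaab => abbaab => baab => ba
  | aaa
  | bbbbabbb => bbabbbb => abbbbb => bbbb
  | bbbbaabb => bbababb => abbabb => babb => bb

ab->; aba->b; bba->ab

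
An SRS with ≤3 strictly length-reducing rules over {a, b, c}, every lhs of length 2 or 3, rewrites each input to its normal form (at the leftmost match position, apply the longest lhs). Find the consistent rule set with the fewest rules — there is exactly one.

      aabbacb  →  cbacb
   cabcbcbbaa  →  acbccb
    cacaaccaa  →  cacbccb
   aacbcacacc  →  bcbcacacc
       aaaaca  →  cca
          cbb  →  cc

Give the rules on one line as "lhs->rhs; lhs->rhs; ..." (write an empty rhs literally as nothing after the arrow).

  | aabbacb => bbbacb => cbacb
  | cabcbcbbaa => acbcbbaa => acbccaa => acbccb
  | cacaaccaa => cacbccaa => cacbccb
  | aacbcacacc => bcbcacacc

aa->b; bb->c; cab->a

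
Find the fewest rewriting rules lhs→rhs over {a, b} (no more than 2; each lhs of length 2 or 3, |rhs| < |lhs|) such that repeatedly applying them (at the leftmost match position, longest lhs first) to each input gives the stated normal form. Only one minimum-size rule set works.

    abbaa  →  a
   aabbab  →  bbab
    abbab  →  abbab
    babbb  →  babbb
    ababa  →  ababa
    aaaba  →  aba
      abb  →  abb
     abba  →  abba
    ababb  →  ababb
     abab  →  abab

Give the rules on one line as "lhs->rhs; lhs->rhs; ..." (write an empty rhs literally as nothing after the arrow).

aa->; baa->aa

  | abbaa => abaa => aaa => a
  | aabbab => bbab
  | abbab
  | babbb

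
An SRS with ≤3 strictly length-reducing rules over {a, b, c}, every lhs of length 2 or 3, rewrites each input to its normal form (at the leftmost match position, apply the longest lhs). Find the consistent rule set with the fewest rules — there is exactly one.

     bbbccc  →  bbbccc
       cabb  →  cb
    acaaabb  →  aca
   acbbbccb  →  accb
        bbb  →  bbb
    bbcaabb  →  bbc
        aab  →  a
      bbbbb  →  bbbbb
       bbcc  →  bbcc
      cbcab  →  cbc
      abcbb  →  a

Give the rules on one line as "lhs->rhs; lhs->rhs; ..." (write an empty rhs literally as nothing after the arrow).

  | bbbccc
  | cabb => cb
  | acaaabb => acaab => aca
  | acbbbccb => aabccb => accb

ab->; cbb->a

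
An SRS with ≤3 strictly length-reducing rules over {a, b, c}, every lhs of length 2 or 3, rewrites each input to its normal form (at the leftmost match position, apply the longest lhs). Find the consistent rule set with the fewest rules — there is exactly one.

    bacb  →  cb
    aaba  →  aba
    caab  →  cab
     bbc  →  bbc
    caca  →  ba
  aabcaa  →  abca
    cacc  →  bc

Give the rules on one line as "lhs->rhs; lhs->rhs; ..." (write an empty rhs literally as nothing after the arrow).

  | bacb => cb
  | aaba => aba
  | caab => cab
  | bbc

aa->a; bac->c; cac->b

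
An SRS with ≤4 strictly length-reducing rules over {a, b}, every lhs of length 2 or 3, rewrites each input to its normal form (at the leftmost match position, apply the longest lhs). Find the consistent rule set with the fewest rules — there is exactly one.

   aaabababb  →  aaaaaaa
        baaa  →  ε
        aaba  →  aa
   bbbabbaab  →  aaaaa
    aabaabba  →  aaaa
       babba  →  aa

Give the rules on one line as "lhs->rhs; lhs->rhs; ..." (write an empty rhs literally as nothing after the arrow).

ba->; baa->ba; bab->aa; bb->a

  | aaabababb => aaaaaabb => aaaaaaa
  | baaa => baa => ba => ε
  | aaba => aa
  | bbbabbaab => ababbaab => aaabaab => aaabab => aaaaa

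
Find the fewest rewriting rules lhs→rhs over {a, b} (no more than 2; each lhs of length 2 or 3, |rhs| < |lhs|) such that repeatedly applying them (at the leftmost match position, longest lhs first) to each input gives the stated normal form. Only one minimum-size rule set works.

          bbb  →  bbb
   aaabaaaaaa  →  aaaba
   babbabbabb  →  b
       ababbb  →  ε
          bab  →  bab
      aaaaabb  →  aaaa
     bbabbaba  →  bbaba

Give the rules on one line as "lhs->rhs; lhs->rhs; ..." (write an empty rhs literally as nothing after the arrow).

abb->; baa->ba

  | bbb
  | aaabaaaaaa => aaabaaaaa => aaabaaaa => aaabaaa => aaabaa => aaaba
  | babbabbabb => babbabb => babb => b
  | ababbb => abb => ε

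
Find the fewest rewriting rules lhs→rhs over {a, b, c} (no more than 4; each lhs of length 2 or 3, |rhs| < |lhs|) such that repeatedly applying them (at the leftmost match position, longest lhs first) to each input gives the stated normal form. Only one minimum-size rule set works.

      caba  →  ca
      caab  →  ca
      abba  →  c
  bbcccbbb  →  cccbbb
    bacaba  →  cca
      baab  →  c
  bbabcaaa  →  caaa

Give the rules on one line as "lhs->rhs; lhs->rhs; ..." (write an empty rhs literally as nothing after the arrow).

  | caba => ca
  | caab => ca
  | abba => ba => c
  | bbcccbbb => baccbbb => cccbbb

ab->; ba->c; bc->a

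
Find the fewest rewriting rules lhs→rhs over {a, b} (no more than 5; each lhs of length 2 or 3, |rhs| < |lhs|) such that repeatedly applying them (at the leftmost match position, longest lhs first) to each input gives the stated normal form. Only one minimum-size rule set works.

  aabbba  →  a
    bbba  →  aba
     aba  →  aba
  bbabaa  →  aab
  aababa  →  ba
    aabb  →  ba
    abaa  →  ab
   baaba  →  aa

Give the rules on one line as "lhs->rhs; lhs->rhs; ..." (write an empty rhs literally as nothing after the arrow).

aaa->ba; baa->b; bab->; bb->a

  | aabbba => aaaba => baba => a
  | bbba => aba
  | aba
  | bbabaa => aabaa => aab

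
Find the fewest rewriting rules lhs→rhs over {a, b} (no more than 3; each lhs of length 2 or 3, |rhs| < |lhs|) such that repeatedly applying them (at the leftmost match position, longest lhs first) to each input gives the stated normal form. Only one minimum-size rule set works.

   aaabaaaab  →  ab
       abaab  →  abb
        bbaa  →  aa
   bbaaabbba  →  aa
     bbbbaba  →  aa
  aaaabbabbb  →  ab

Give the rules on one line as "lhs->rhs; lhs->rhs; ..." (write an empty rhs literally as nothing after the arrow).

  | aaabaaaab => abbaaaab => abaaaab => aaaaab => aaabb => abbb => ab
  | abaab => aaab => abb
  | bbaa => baa => aa
  | bbaaabbba => baaabbba => aaabbba => abbbba => abba => aba => aa

aab->bb; ba->a; bbb->b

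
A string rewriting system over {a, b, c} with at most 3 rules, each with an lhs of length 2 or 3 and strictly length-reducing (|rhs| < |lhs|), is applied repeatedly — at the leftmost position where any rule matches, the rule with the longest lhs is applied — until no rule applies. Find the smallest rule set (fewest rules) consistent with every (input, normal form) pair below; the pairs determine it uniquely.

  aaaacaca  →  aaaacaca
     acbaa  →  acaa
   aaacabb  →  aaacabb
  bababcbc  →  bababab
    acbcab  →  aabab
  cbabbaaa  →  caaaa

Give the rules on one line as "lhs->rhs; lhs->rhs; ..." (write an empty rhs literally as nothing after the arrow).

baa->aa; cbc->ab

  | aaaacaca
  | acbaa => acaa
  | aaacabb
  | bababcbc => bababab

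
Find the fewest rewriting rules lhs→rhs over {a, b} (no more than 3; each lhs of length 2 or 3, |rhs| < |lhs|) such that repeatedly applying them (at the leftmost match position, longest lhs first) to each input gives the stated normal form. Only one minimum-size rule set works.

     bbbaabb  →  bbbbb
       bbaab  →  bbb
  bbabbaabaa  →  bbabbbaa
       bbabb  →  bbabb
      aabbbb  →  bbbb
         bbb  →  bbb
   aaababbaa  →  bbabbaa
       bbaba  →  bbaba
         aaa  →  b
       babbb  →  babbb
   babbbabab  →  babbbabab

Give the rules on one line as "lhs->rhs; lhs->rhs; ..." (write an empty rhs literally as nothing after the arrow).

  | bbbaabb => bbbbb
  | bbaab => bbb
  | bbabbaabaa => bbabbbaa
  | bbabb

aaa->b; aab->b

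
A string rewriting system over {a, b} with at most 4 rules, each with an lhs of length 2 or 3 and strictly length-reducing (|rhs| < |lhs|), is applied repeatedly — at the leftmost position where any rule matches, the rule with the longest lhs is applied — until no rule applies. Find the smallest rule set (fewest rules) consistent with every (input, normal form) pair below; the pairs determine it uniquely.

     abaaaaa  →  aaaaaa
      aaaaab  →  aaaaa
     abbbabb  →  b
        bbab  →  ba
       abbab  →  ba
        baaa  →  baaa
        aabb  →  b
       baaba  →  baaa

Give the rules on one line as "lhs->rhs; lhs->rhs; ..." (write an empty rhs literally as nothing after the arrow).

  | abaaaaa => aaaaaa
  | aaaaab => aaaaa
  | abbbabb => bbbabb => bbabb => babb => bbb => bb => b
  | bbab => bab => ba

ab->a; abb->bb; bb->b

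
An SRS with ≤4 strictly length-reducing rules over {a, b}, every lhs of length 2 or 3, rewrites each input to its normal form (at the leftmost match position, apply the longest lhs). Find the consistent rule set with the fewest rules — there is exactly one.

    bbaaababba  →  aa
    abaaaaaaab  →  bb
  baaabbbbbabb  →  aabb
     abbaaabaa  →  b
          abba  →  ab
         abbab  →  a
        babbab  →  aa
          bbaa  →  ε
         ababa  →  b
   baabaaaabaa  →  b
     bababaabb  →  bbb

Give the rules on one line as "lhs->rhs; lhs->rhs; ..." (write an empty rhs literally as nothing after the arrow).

aaa->b; ba->; bab->a

  | bbaaababba => baababba => ababba => aaba => aa
  | abaaaaaaab => aaaaaaab => baaaab => aaab => bb
  | baaabbbbbabb => aabbbbbabb => aabbbbab => aabbba => aabb
  | abbaaabaa => abaabaa => aabaa => aaa => b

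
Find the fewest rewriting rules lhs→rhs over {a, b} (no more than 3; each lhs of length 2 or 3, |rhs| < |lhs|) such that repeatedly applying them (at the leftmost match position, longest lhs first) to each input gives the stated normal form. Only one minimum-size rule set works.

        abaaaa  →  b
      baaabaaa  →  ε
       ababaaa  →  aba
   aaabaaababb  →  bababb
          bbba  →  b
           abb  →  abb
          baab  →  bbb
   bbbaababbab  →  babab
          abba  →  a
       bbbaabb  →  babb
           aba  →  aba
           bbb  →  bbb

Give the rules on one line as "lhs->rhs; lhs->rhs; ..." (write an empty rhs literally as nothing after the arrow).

  | abaaaa => abbaa => aa => b
  | baaabaaa => bbabaaa => baaa => bba => ε
  | ababaaa => ababba => aba
  | aaabaaababb => babaaababb => babbababb => bababb

aa->b; bba->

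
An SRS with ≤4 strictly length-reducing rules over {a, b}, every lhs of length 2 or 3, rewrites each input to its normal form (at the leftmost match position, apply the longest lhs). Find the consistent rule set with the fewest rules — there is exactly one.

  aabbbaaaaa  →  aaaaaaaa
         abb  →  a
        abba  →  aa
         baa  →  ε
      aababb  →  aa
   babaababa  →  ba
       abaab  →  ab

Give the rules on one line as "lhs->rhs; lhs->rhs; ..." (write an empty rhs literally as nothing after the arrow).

  | aabbbaaaaa => aaaaaaaa
  | abb => a
  | abba => aa
  | baa => ε

baa->; bab->b; bb->; bbb->a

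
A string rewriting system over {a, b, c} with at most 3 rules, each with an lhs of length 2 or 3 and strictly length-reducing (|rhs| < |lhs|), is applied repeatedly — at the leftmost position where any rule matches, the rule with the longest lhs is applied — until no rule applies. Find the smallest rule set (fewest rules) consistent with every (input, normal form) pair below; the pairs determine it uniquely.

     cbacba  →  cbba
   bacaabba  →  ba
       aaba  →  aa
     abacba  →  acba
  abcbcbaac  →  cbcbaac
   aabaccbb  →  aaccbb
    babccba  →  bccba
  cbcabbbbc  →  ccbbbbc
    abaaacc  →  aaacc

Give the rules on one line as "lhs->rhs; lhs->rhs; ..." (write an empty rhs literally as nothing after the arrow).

  | cbacba => cbba
  | bacaabba => baabba => baba => ba
  | aaba => aa
  | abacba => acba

ab->; bac->b; bca->c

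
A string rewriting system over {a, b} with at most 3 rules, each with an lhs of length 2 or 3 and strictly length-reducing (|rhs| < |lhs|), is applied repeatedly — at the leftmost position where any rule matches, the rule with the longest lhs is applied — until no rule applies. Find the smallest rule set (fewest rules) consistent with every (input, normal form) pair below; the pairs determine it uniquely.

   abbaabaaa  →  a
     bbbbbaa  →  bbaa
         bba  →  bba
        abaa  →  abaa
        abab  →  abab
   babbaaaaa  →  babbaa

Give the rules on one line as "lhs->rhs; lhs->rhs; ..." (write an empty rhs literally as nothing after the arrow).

aaa->; aab->b; bbb->

  | abbaabaaa => abbbaaa => aaaa => a
  | bbbbbaa => bbaa
  | bba
  | abaa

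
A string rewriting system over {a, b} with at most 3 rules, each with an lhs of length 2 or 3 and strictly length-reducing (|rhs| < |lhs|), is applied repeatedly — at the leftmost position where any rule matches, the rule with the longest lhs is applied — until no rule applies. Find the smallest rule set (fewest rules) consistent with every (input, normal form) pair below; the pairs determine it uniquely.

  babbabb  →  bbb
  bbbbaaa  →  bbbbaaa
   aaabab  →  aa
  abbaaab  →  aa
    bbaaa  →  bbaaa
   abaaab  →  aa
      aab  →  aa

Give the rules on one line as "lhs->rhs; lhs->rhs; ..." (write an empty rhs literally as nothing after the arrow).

  | babbabb => bababb => bbb
  | bbbbaaa
  | aaabab => aab => aa
  | abbaaab => abaaab => aab => aa

ab->a; aba->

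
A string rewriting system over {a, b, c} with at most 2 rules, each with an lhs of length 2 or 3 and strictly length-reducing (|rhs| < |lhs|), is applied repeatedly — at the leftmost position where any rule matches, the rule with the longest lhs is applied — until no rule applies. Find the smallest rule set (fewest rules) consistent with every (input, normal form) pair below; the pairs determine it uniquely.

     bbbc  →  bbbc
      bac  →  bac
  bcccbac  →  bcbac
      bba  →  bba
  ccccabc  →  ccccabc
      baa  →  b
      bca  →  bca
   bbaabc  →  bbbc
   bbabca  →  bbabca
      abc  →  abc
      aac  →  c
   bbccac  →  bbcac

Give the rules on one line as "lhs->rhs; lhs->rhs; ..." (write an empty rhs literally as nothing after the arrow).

aa->; bcc->bc

  | bbbc
  | bac
  | bcccbac => bccbac => bcbac
  | bba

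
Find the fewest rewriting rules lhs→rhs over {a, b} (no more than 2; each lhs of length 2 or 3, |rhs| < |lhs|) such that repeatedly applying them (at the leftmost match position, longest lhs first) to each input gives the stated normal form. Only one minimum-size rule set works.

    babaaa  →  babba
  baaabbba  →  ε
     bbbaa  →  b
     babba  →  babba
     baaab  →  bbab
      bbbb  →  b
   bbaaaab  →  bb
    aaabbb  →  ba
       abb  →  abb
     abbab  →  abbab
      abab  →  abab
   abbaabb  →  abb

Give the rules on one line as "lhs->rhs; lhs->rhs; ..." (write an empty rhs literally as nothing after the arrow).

  | babaaa => babba
  | baaabbba => bbabbba => bbaa => bbb => ε
  | bbbaa => aa => b
  | babba

aa->b; bbb->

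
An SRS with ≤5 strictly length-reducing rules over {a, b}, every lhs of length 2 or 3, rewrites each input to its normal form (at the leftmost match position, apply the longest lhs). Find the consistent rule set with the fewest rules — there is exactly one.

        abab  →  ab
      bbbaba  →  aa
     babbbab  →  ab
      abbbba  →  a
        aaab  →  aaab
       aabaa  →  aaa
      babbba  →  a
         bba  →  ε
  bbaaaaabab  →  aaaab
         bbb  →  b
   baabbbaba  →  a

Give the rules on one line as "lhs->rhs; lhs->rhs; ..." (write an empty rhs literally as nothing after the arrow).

  | abab => ab
  | bbbaba => bbaba => baba => aa
  | babbbab => abbab => abab => ab
  | abbbba => abbba => abba => aba => a

aba->a; ba->; bab->a; bb->b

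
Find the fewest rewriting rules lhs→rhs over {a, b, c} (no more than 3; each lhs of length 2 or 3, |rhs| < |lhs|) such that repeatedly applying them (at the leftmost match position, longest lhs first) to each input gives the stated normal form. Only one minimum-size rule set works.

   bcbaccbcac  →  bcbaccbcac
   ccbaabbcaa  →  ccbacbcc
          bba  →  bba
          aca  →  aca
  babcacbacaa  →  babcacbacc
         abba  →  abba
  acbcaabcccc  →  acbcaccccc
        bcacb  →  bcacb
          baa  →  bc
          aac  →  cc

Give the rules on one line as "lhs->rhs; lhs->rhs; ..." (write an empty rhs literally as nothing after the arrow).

aa->c; aab->ac

  | bcbaccbcac
  | ccbaabbcaa => ccbacbcaa => ccbacbcc
  | bba
  | aca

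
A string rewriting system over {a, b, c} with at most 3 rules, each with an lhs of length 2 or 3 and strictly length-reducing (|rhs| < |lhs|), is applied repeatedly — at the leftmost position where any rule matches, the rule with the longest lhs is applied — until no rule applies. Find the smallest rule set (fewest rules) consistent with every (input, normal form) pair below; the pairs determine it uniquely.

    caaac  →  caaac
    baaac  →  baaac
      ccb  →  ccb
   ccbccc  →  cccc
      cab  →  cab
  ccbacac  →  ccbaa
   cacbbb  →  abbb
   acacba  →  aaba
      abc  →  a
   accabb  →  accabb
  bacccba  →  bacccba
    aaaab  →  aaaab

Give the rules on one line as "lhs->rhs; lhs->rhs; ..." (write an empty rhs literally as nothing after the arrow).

  | caaac
  | baaac
  | ccb
  | ccbccc => cccc

bc->; cac->a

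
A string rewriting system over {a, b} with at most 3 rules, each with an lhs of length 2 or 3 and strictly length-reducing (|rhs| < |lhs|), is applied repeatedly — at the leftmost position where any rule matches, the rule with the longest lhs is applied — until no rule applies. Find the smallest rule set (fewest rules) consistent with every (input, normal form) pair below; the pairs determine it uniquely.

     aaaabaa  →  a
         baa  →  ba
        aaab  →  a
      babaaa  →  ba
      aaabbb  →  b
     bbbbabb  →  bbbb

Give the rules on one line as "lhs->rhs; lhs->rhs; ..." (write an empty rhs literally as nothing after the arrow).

aa->a; ab->a; abb->

  | aaaabaa => aaabaa => aabaa => abaa => aaa => aa => a
  | baa => ba
  | aaab => aab => ab => a
  | babaaa => baaaa => baaa => baa => ba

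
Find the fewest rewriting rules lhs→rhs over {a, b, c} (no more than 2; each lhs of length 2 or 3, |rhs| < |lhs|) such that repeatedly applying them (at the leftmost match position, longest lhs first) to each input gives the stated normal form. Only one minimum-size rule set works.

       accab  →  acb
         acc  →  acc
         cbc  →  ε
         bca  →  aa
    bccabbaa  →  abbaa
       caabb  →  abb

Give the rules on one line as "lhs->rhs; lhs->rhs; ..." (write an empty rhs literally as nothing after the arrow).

bc->a; ca->

  | accab => acb
  | acc
  | cbc => ca => ε
  | bca => aa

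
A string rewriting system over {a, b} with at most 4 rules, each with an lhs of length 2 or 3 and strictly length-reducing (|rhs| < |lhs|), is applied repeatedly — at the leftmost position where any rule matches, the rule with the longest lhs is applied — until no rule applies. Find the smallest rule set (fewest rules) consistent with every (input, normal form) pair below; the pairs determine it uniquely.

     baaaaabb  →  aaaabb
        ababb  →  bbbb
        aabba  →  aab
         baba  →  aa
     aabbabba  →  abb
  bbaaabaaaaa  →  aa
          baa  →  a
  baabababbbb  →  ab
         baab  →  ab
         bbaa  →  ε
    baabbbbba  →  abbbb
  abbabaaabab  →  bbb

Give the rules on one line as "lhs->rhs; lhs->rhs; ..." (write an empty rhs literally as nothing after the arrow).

aba->bb; ba->; bab->a

  | baaaaabb => aaaabb
  | ababb => bbbb
  | aabba => aab
  | baba => aa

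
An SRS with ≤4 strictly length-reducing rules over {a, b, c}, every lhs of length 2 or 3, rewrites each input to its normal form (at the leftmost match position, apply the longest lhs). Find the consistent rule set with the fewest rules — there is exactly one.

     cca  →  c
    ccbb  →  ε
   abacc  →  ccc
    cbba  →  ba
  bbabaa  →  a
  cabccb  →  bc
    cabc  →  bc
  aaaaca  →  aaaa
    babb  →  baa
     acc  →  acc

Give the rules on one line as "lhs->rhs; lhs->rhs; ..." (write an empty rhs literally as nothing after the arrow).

aba->c; bb->a; ca->; cb->

  | cca => c
  | ccbb => cb => ε
  | abacc => ccc
  | cbba => ba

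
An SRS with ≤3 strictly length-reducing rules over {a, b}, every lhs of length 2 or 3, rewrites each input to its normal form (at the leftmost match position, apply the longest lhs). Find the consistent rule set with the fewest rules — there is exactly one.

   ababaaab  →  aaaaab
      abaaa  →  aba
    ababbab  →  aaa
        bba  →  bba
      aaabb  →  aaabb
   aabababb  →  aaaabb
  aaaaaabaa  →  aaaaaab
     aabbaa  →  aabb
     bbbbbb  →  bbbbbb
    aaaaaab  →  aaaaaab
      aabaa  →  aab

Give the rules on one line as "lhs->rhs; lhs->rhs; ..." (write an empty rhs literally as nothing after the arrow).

baa->b; bab->a

  | ababaaab => aaaaab
  | abaaa => aba
  | ababbab => aabab => aaa
  | bba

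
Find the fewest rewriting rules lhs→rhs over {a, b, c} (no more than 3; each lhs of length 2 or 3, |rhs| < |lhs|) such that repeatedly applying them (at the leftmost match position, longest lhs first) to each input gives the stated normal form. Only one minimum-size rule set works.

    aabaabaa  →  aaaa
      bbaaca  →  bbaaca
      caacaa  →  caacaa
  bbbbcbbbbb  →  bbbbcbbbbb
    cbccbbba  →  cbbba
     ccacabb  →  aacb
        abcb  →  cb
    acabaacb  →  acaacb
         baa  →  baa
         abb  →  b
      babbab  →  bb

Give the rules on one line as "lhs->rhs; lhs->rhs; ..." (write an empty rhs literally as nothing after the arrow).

ab->; cc->a

  | aabaabaa => aaabaa => aaaa
  | bbaaca
  | caacaa
  | bbbbcbbbbb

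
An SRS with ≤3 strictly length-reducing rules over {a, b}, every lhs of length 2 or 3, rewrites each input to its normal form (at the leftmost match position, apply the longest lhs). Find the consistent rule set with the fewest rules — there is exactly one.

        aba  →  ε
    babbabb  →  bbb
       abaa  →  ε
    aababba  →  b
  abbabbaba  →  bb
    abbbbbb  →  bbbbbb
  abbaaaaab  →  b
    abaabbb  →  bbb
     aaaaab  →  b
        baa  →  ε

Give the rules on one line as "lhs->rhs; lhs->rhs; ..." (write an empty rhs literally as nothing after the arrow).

  | aba => ba => ε
  | babbabb => bbabb => bbb
  | abaa => baa => ε
  | aababba => ababba => babba => bba => b

ab->b; ba->; baa->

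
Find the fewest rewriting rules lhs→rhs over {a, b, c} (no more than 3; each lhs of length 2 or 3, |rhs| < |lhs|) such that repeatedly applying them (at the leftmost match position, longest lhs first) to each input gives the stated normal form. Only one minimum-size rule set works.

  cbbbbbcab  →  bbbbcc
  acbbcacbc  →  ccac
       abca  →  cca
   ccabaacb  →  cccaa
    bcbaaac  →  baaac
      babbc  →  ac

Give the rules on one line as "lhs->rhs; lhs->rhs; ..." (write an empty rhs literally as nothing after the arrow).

ab->c; bab->ac; cb->

  | cbbbbbcab => bbbbcab => bbbbcc
  | acbbcacbc => abcacbc => ccacbc => ccac
  | abca => cca
  | ccabaacb => cccaacb => cccaa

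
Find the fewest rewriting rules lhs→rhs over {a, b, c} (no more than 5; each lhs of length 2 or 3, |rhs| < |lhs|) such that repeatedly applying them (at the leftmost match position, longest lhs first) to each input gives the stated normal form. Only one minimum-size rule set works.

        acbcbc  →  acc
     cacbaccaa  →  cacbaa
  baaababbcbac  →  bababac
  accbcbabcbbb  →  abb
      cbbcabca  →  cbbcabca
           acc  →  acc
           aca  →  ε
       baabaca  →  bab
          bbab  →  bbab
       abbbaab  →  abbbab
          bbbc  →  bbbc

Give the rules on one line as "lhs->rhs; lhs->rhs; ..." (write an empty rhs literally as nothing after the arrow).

  | acbcbc => acc
  | cacbaccaa => cacbaa
  | baaababbcbac => baababbcbac => bababbcbac => bababac
  | accbcbabcbbb => accabcbbb => abcbbb => abb

aab->ab; aca->; bcb->; cca->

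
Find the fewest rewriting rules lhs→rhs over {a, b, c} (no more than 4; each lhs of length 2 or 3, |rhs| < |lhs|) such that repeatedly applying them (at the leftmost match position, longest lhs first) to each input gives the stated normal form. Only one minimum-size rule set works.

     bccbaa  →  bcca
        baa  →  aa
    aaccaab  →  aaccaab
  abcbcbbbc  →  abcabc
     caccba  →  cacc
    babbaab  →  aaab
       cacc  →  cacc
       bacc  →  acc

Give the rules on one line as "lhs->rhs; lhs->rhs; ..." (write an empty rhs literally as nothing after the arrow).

ba->a; cba->c; cbb->aa

  | bccbaa => bcca
  | baa => aa
  | aaccaab
  | abcbcbbbc => abcbaabc => abcabc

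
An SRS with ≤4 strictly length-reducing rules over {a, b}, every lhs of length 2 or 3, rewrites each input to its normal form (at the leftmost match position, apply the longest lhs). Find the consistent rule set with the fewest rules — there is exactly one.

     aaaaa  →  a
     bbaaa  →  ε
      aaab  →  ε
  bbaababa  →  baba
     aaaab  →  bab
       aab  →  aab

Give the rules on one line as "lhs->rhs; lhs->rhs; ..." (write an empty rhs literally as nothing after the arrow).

  | aaaaa => baa => a
  | bbaaa => bbaa => bba => bb => ε
  | aaab => bb => ε
  | bbaababa => bbababa => bbbaba => baba

aaa->b; baa->a; bb->; bba->bb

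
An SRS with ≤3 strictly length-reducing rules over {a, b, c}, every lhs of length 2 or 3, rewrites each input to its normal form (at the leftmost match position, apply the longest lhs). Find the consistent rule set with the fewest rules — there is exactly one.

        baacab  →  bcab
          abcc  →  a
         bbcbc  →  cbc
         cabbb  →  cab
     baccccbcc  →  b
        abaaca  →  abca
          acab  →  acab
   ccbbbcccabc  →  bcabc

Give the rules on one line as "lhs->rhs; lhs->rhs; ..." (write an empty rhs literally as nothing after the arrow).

  | baacab => bacab => bcab
  | abcc => abb => a
  | bbcbc => cbc
  | cabbb => cab

ba->b; bb->; cc->b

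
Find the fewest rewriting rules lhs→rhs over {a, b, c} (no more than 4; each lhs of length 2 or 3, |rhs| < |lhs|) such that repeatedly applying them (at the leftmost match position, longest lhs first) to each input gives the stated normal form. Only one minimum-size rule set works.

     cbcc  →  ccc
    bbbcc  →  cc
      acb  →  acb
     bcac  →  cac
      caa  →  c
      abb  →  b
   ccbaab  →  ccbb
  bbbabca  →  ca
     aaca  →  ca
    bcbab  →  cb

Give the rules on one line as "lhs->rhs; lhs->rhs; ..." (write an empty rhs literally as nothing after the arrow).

  | cbcc => ccc
  | bbbcc => bbcc => bcc => cc
  | acb
  | bcac => cac

aa->; ab->; bc->c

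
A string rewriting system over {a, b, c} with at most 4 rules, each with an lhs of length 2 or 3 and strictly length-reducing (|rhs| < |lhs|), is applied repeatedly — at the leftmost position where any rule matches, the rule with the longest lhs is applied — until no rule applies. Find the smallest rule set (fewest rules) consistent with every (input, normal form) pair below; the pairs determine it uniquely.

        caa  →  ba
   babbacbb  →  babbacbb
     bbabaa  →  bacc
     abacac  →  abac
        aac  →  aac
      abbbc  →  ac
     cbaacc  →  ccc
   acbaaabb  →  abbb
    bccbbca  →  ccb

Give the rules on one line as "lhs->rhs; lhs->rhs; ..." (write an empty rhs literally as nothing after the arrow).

  | caa => ba
  | babbacbb
  | bbabaa => bbaac => bacc
  | abacac => ababc => abac

baa->ac; bc->c; ca->b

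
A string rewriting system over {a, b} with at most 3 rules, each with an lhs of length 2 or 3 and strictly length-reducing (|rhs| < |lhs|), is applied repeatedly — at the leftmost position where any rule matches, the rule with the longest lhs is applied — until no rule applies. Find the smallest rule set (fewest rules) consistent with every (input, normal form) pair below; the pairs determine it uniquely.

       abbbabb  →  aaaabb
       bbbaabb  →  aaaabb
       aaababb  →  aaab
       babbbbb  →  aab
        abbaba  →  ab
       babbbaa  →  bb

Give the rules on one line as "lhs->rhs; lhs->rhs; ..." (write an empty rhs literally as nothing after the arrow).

ba->b; bab->; bbb->aa

  | abbbabb => aaaabb
  | bbbaabb => aaaabb
  | aaababb => aaab
  | babbbbb => bbbb => aab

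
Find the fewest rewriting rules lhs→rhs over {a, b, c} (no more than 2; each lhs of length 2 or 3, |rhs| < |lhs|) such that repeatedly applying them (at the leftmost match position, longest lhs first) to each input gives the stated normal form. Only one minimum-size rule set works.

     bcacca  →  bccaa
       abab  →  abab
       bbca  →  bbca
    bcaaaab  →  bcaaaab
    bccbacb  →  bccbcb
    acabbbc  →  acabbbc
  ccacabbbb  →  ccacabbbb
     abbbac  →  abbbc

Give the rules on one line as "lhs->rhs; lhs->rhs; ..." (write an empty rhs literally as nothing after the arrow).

acc->ca; bac->bc

  | bcacca => bccaa
  | abab
  | bbca
  | bcaaaab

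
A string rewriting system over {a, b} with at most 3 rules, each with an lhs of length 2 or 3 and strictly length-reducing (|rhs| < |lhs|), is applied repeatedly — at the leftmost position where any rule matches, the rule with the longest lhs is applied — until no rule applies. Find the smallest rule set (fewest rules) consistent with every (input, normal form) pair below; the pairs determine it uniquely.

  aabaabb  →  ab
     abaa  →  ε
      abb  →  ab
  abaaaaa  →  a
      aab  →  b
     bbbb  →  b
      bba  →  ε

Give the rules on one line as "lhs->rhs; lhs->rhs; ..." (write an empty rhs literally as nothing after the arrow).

  | aabaabb => baabb => abb => ab
  | abaa => aa => ε
  | abb => ab
  | abaaaaa => aaaaa => aaa => a

aa->; ba->; bb->b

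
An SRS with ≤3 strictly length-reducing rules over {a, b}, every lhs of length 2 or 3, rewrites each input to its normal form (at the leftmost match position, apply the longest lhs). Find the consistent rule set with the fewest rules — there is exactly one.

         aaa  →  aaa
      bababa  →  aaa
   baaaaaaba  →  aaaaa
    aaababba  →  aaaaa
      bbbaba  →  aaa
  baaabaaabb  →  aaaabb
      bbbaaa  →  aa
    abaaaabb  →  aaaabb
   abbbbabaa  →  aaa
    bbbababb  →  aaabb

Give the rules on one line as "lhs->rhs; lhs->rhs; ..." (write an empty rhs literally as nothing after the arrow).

  | aaa
  | bababa => aaaba => aaa
  | baaaaaaba => aaaaaba => aaaaa
  | aaababba => aaaaaba => aaaaa

ba->; bab->aa; bba->a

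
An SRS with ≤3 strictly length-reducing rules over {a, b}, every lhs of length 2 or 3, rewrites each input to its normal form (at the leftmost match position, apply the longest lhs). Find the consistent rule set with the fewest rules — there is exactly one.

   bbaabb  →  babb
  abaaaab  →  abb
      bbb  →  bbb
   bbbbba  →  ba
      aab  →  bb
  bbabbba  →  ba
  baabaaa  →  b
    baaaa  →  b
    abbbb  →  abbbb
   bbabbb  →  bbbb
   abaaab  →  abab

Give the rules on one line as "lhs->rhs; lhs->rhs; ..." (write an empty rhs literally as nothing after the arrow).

aa->b; baa->b; bba->aa

  | bbaabb => aaabb => babb
  | abaaaab => abaab => abb
  | bbb
  | bbbbba => bbbaa => baaa => ba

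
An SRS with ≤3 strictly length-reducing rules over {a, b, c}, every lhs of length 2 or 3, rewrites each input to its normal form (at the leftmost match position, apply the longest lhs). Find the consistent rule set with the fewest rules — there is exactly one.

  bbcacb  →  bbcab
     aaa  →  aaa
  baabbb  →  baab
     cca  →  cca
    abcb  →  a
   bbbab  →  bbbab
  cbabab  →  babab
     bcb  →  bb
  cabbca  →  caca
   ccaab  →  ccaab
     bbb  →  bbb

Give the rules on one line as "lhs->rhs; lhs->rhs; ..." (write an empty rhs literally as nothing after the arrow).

abb->a; cb->b

  | bbcacb => bbcab
  | aaa
  | baabbb => baab
  | cca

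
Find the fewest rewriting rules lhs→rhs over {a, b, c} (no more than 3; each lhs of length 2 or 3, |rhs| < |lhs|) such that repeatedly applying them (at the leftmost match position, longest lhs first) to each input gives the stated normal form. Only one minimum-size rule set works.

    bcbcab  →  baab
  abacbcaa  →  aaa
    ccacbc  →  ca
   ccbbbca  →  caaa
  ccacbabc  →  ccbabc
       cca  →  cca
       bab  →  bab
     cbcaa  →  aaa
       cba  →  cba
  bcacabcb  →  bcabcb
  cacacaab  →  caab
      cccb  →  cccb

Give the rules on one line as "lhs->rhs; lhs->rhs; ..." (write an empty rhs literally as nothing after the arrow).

  | bcbcab => baab
  | abacbcaa => abbcaa => acaaa => aaa
  | ccacbc => ccbc => ca
  | ccbbbca => ccbcaa => caaa

ac->; bbc->ca; cbc->a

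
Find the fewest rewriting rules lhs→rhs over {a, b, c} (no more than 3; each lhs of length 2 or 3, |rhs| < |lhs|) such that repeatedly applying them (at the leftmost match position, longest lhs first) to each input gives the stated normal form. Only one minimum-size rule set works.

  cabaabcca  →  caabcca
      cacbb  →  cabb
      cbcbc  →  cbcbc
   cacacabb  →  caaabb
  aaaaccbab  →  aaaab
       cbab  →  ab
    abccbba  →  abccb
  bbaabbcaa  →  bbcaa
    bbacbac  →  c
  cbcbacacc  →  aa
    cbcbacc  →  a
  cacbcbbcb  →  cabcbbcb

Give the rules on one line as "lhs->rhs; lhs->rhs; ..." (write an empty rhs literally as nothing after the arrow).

  | cabaabcca => caabcca
  | cacbb => cabb
  | cbcbc
  | cacacabb => caacabb => caaabb

ac->a; ba->; cba->a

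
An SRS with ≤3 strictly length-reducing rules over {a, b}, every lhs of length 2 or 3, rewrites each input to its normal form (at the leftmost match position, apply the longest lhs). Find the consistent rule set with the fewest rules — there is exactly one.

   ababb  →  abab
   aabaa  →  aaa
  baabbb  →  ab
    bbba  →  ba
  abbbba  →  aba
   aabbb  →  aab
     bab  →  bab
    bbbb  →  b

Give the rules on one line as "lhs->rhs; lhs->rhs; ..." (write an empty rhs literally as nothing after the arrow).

baa->a; bb->b

  | ababb => abab
  | aabaa => aaa
  | baabbb => abbb => abb => ab
  | bbba => bba => ba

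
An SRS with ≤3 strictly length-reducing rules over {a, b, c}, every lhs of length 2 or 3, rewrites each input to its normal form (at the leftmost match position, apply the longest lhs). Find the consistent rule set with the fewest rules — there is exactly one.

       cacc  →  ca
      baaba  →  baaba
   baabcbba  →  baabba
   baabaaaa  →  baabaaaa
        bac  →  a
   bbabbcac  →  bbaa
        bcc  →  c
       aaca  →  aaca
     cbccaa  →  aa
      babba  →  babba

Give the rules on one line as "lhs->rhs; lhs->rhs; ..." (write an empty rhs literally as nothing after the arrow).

  | cacc => ca
  | baaba
  | baabcbba => baabba
  | baabaaaa

bac->a; bc->; cc->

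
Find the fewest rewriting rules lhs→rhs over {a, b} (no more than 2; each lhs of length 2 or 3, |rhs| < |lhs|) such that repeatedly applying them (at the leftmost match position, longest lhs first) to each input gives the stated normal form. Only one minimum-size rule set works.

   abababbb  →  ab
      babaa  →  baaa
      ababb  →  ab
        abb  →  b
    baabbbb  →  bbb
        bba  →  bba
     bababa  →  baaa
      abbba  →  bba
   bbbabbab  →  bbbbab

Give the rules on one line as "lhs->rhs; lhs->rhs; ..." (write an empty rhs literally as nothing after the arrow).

  | abababbb => aababbb => aaabbb => aabb => ab
  | babaa => baaa
  | ababb => aabb => ab
  | abb => b

aba->aa; abb->b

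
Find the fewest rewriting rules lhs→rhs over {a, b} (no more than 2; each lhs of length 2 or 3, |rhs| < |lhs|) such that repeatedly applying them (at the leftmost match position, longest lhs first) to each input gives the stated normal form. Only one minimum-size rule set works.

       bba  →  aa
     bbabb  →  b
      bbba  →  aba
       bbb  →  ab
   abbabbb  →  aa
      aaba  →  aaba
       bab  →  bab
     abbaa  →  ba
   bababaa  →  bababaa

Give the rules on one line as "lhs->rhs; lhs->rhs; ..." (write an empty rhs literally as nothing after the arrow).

  | bba => aa
  | bbabb => aabb => aaa => b
  | bbba => aba
  | bbb => ab

aaa->b; bb->a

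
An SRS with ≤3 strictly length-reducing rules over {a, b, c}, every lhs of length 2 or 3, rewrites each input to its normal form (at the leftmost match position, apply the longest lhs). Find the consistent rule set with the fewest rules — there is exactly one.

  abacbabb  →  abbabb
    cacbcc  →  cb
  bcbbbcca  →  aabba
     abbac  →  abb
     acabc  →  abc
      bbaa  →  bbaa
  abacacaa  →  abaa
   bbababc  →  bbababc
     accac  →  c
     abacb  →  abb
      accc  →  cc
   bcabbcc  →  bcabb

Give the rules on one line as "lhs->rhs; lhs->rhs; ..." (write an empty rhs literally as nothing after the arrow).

ac->; bcb->aa; bcc->b

  | abacbabb => abbabb
  | cacbcc => cbcc => cb
  | bcbbbcca => aabbcca => aabba
  | abbac => abb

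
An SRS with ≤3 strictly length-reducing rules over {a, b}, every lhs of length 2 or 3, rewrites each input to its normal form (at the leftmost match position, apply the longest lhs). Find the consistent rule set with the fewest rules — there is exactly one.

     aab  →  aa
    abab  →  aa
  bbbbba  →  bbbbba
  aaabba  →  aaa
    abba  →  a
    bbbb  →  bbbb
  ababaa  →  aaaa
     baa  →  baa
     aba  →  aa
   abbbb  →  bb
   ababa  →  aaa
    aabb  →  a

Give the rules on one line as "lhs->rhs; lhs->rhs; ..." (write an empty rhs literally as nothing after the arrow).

  | aab => aa
  | abab => aab => aa
  | bbbbba
  | aaabba => aaa

ab->a; abb->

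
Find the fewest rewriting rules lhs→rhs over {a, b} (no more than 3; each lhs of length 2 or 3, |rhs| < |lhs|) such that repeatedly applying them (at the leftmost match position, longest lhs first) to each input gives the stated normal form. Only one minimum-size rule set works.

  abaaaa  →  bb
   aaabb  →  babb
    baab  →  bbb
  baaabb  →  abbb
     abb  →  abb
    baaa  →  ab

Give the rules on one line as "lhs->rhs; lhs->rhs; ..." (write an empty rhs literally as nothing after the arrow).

aa->b; aba->a; bba->ab

  | abaaaa => aaaa => baa => bb
  | aaabb => babb
  | baab => bbb
  | baaabb => bbabb => abbb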